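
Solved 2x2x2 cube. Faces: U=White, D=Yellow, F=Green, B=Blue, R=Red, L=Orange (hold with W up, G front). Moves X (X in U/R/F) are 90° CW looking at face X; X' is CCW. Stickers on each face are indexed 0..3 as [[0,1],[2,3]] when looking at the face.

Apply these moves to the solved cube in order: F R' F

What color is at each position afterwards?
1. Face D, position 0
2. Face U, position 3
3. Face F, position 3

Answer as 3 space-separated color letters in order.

After move 1 (F): F=GGGG U=WWOO R=WRWR D=RRYY L=OYOY
After move 2 (R'): R=RRWW U=WBOB F=GWGO D=RGYG B=YBRB
After move 3 (F): F=GGOW U=WBYY R=ORBW D=WRYG L=OROG
Query 1: D[0] = W
Query 2: U[3] = Y
Query 3: F[3] = W

Answer: W Y W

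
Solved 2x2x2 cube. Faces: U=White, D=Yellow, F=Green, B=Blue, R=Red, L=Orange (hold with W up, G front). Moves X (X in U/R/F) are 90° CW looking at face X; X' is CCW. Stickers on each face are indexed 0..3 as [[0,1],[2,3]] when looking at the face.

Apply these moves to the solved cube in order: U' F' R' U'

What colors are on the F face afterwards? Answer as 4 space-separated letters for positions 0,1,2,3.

Answer: B W O R

Derivation:
After move 1 (U'): U=WWWW F=OOGG R=GGRR B=RRBB L=BBOO
After move 2 (F'): F=OGOG U=WWGR R=YGYR D=BOYY L=BWOW
After move 3 (R'): R=GRYY U=WBGR F=OWOR D=BGYG B=YROB
After move 4 (U'): U=BRWG F=BWOR R=OWYY B=GROB L=YROW
Query: F face = BWOR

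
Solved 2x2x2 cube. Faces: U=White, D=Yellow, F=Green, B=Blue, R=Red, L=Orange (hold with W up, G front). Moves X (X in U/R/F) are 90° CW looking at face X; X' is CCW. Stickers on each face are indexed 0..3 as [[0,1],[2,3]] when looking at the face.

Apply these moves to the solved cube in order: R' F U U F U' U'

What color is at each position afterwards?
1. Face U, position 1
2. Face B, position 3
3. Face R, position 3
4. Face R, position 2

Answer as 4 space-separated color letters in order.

Answer: G B R W

Derivation:
After move 1 (R'): R=RRRR U=WBWB F=GWGW D=YGYG B=YBYB
After move 2 (F): F=GGWW U=WBOO R=WRBR D=RRYG L=OYOG
After move 3 (U): U=OWOB F=WRWW R=YBBR B=OYYB L=GGOG
After move 4 (U): U=OOBW F=YBWW R=OYBR B=GGYB L=WROG
After move 5 (F): F=WYWB U=OOGR R=BYWR D=BOYG L=WROR
After move 6 (U'): U=OROG F=WRWB R=WYWR B=BYYB L=GGOR
After move 7 (U'): U=RGOO F=GGWB R=WRWR B=WYYB L=BYOR
Query 1: U[1] = G
Query 2: B[3] = B
Query 3: R[3] = R
Query 4: R[2] = W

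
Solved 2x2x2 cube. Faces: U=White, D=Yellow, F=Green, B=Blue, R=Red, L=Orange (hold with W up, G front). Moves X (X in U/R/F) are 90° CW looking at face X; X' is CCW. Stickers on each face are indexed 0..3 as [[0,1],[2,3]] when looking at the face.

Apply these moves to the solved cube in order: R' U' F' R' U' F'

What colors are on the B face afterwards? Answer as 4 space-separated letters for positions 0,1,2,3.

After move 1 (R'): R=RRRR U=WBWB F=GWGW D=YGYG B=YBYB
After move 2 (U'): U=BBWW F=OOGW R=GWRR B=RRYB L=YBOO
After move 3 (F'): F=OWOG U=BBGR R=GWYR D=BOYG L=YWOW
After move 4 (R'): R=WRGY U=BYGR F=OBOR D=BWYG B=GROB
After move 5 (U'): U=YRBG F=YWOR R=OBGY B=WROB L=GROW
After move 6 (F'): F=WRYO U=YROG R=WBBY D=RWYG L=GGOB
Query: B face = WROB

Answer: W R O B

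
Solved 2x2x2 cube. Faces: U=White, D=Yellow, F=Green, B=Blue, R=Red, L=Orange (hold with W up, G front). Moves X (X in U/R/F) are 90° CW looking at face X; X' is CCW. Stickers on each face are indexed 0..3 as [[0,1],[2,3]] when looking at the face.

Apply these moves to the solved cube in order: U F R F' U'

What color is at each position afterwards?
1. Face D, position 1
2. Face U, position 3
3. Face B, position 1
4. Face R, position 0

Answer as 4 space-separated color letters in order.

Answer: Y W W B

Derivation:
After move 1 (U): U=WWWW F=RRGG R=BBRR B=OOBB L=GGOO
After move 2 (F): F=GRGR U=WWOG R=WBWR D=RBYY L=GYOY
After move 3 (R): R=WWRB U=WROR F=GBGY D=RBYO B=GOWB
After move 4 (F'): F=BYGG U=WRWR R=BWRB D=YYYO L=GROO
After move 5 (U'): U=RRWW F=GRGG R=BYRB B=BWWB L=GOOO
Query 1: D[1] = Y
Query 2: U[3] = W
Query 3: B[1] = W
Query 4: R[0] = B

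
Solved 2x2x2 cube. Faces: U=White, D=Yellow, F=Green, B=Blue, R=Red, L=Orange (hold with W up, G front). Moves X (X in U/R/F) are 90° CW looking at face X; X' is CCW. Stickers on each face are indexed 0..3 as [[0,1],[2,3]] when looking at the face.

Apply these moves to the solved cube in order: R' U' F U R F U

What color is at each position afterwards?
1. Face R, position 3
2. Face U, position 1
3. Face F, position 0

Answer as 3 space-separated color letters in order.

After move 1 (R'): R=RRRR U=WBWB F=GWGW D=YGYG B=YBYB
After move 2 (U'): U=BBWW F=OOGW R=GWRR B=RRYB L=YBOO
After move 3 (F): F=GOWO U=BBOB R=WWWR D=RGYG L=YYOG
After move 4 (U): U=OBBB F=WWWO R=RRWR B=YYYB L=GOOG
After move 5 (R): R=WRRR U=OWBO F=WGWG D=RYYY B=BYBB
After move 6 (F): F=WWGG U=OWGO R=BROR D=RWYY L=GROY
After move 7 (U): U=GOOW F=BRGG R=BYOR B=GRBB L=WWOY
Query 1: R[3] = R
Query 2: U[1] = O
Query 3: F[0] = B

Answer: R O B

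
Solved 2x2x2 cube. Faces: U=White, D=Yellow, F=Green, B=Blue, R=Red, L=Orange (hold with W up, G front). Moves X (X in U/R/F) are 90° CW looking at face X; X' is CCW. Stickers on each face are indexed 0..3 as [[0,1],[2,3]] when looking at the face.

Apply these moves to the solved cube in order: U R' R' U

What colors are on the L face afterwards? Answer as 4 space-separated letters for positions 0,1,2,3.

Answer: R B O O

Derivation:
After move 1 (U): U=WWWW F=RRGG R=BBRR B=OOBB L=GGOO
After move 2 (R'): R=BRBR U=WBWO F=RWGW D=YRYG B=YOYB
After move 3 (R'): R=RRBB U=WYWY F=RBGO D=YWYW B=GORB
After move 4 (U): U=WWYY F=RRGO R=GOBB B=GGRB L=RBOO
Query: L face = RBOO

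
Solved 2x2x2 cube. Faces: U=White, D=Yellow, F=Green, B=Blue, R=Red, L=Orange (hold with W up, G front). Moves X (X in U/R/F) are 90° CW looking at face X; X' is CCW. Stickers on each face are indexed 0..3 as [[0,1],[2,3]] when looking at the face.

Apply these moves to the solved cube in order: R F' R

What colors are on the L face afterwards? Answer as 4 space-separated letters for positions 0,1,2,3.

After move 1 (R): R=RRRR U=WGWG F=GYGY D=YBYB B=WBWB
After move 2 (F'): F=YYGG U=WGRR R=BRYR D=OOYB L=OGOW
After move 3 (R): R=YBRR U=WYRG F=YOGB D=OWYW B=RBGB
Query: L face = OGOW

Answer: O G O W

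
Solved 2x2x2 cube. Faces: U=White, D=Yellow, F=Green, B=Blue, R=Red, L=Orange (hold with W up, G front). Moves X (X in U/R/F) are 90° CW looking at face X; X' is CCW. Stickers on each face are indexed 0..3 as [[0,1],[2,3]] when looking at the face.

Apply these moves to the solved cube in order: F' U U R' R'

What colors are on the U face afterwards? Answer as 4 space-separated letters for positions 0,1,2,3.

Answer: R O W Y

Derivation:
After move 1 (F'): F=GGGG U=WWRR R=YRYR D=OOYY L=OWOW
After move 2 (U): U=RWRW F=YRGG R=BBYR B=OWBB L=GGOW
After move 3 (U): U=RRWW F=BBGG R=OWYR B=GGBB L=YROW
After move 4 (R'): R=WROY U=RBWG F=BRGW D=OBYG B=YGOB
After move 5 (R'): R=RYWO U=ROWY F=BBGG D=ORYW B=GGBB
Query: U face = ROWY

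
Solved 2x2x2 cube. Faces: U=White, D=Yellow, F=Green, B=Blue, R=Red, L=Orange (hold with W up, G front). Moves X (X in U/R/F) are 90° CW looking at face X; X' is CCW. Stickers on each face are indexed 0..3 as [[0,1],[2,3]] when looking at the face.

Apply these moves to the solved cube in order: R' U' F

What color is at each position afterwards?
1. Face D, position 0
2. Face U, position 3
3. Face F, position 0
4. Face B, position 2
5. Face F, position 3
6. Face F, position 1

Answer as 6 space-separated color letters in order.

After move 1 (R'): R=RRRR U=WBWB F=GWGW D=YGYG B=YBYB
After move 2 (U'): U=BBWW F=OOGW R=GWRR B=RRYB L=YBOO
After move 3 (F): F=GOWO U=BBOB R=WWWR D=RGYG L=YYOG
Query 1: D[0] = R
Query 2: U[3] = B
Query 3: F[0] = G
Query 4: B[2] = Y
Query 5: F[3] = O
Query 6: F[1] = O

Answer: R B G Y O O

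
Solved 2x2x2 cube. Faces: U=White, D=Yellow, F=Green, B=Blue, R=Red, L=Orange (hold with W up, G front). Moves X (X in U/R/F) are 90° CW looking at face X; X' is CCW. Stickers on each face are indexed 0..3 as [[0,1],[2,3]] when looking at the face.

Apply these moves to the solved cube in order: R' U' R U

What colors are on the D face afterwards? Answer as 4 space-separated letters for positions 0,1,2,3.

Answer: Y Y Y R

Derivation:
After move 1 (R'): R=RRRR U=WBWB F=GWGW D=YGYG B=YBYB
After move 2 (U'): U=BBWW F=OOGW R=GWRR B=RRYB L=YBOO
After move 3 (R): R=RGRW U=BOWW F=OGGG D=YYYR B=WRBB
After move 4 (U): U=WBWO F=RGGG R=WRRW B=YBBB L=OGOO
Query: D face = YYYR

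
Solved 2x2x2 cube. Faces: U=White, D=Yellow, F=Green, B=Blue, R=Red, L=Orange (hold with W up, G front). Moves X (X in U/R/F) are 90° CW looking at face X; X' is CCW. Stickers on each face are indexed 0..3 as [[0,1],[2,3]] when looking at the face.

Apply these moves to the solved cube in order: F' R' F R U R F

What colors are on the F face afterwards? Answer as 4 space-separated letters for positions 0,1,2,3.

Answer: R B Y O

Derivation:
After move 1 (F'): F=GGGG U=WWRR R=YRYR D=OOYY L=OWOW
After move 2 (R'): R=RRYY U=WBRB F=GWGR D=OGYG B=YBOB
After move 3 (F): F=GGRW U=WBWW R=RRBY D=YRYG L=OOOG
After move 4 (R): R=BRYR U=WGWW F=GRRG D=YOYY B=WBBB
After move 5 (U): U=WWWG F=BRRG R=WBYR B=OOBB L=GROG
After move 6 (R): R=YWRB U=WRWG F=BORY D=YBYO B=GOWB
After move 7 (F): F=RBYO U=WRGR R=WWGB D=RYYO L=GYOB
Query: F face = RBYO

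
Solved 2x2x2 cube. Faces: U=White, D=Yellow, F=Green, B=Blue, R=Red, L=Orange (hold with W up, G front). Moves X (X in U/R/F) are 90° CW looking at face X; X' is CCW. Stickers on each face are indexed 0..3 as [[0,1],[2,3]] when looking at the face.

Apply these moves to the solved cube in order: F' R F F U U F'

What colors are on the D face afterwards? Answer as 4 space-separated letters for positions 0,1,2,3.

Answer: Y Y Y B

Derivation:
After move 1 (F'): F=GGGG U=WWRR R=YRYR D=OOYY L=OWOW
After move 2 (R): R=YYRR U=WGRG F=GOGY D=OBYB B=RBWB
After move 3 (F): F=GGYO U=WGWW R=RYGR D=RYYB L=OOOB
After move 4 (F): F=YGOG U=WGBO R=WYWR D=GRYB L=OROY
After move 5 (U): U=BWOG F=WYOG R=RBWR B=ORWB L=YGOY
After move 6 (U): U=OBGW F=RBOG R=ORWR B=YGWB L=WYOY
After move 7 (F'): F=BGRO U=OBOW R=RRGR D=YYYB L=WWOG
Query: D face = YYYB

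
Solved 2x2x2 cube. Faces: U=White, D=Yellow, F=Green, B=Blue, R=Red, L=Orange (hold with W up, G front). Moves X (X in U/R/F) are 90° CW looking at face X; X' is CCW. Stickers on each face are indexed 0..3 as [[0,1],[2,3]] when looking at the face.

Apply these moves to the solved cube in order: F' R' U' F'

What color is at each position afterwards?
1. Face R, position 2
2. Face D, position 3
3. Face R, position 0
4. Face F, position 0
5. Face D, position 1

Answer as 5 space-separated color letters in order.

After move 1 (F'): F=GGGG U=WWRR R=YRYR D=OOYY L=OWOW
After move 2 (R'): R=RRYY U=WBRB F=GWGR D=OGYG B=YBOB
After move 3 (U'): U=BBWR F=OWGR R=GWYY B=RROB L=YBOW
After move 4 (F'): F=WROG U=BBGY R=GWOY D=BWYG L=YROW
Query 1: R[2] = O
Query 2: D[3] = G
Query 3: R[0] = G
Query 4: F[0] = W
Query 5: D[1] = W

Answer: O G G W W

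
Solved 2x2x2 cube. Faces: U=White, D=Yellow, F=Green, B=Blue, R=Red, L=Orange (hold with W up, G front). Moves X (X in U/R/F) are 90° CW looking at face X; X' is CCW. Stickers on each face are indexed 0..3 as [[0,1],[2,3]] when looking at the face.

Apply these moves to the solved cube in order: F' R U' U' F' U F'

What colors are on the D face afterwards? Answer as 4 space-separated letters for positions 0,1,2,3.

Answer: Y G Y B

Derivation:
After move 1 (F'): F=GGGG U=WWRR R=YRYR D=OOYY L=OWOW
After move 2 (R): R=YYRR U=WGRG F=GOGY D=OBYB B=RBWB
After move 3 (U'): U=GGWR F=OWGY R=GORR B=YYWB L=RBOW
After move 4 (U'): U=GRGW F=RBGY R=OWRR B=GOWB L=YYOW
After move 5 (F'): F=BYRG U=GROR R=BWOR D=YWYB L=YWOG
After move 6 (U): U=OGRR F=BWRG R=GOOR B=YWWB L=BYOG
After move 7 (F'): F=WGBR U=OGGO R=WOYR D=YGYB L=BROR
Query: D face = YGYB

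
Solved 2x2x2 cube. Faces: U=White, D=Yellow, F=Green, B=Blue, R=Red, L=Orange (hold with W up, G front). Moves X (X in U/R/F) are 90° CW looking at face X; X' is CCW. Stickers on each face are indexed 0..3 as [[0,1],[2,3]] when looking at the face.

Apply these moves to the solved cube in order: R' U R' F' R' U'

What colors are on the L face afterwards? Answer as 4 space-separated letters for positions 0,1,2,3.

Answer: W O O B

Derivation:
After move 1 (R'): R=RRRR U=WBWB F=GWGW D=YGYG B=YBYB
After move 2 (U): U=WWBB F=RRGW R=YBRR B=OOYB L=GWOO
After move 3 (R'): R=BRYR U=WYBO F=RWGB D=YRYW B=GOGB
After move 4 (F'): F=WBRG U=WYBY R=RRYR D=WOYW L=GOOB
After move 5 (R'): R=RRRY U=WGBG F=WYRY D=WBYG B=WOOB
After move 6 (U'): U=GGWB F=GORY R=WYRY B=RROB L=WOOB
Query: L face = WOOB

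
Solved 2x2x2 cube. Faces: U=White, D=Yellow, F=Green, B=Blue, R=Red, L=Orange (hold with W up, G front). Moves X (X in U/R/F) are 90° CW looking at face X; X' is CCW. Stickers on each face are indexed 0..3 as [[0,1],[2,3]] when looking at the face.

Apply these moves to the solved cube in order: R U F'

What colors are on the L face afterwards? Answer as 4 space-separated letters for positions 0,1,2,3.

After move 1 (R): R=RRRR U=WGWG F=GYGY D=YBYB B=WBWB
After move 2 (U): U=WWGG F=RRGY R=WBRR B=OOWB L=GYOO
After move 3 (F'): F=RYRG U=WWWR R=BBYR D=YOYB L=GGOG
Query: L face = GGOG

Answer: G G O G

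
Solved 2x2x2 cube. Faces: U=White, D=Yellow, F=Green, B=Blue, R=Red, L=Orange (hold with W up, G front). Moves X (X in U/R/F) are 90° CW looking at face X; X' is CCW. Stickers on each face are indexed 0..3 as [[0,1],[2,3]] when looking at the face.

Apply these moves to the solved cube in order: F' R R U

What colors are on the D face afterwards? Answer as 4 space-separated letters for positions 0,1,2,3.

After move 1 (F'): F=GGGG U=WWRR R=YRYR D=OOYY L=OWOW
After move 2 (R): R=YYRR U=WGRG F=GOGY D=OBYB B=RBWB
After move 3 (R): R=RYRY U=WORY F=GBGB D=OWYR B=GBGB
After move 4 (U): U=RWYO F=RYGB R=GBRY B=OWGB L=GBOW
Query: D face = OWYR

Answer: O W Y R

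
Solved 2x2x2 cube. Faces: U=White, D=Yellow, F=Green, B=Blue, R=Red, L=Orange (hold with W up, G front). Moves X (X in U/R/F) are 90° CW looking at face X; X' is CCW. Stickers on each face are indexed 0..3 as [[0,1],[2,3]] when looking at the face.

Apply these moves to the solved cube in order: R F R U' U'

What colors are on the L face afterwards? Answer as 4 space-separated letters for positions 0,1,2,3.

After move 1 (R): R=RRRR U=WGWG F=GYGY D=YBYB B=WBWB
After move 2 (F): F=GGYY U=WGOO R=WRGR D=RRYB L=OYOB
After move 3 (R): R=GWRR U=WGOY F=GRYB D=RWYW B=OBGB
After move 4 (U'): U=GYWO F=OYYB R=GRRR B=GWGB L=OBOB
After move 5 (U'): U=YOGW F=OBYB R=OYRR B=GRGB L=GWOB
Query: L face = GWOB

Answer: G W O B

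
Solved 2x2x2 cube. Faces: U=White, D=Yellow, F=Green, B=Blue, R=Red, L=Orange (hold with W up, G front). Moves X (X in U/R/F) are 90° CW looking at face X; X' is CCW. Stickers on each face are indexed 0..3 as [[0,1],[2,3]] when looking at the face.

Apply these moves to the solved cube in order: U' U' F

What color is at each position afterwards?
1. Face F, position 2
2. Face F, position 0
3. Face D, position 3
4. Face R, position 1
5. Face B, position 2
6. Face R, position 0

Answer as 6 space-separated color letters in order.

Answer: G G Y O B W

Derivation:
After move 1 (U'): U=WWWW F=OOGG R=GGRR B=RRBB L=BBOO
After move 2 (U'): U=WWWW F=BBGG R=OORR B=GGBB L=RROO
After move 3 (F): F=GBGB U=WWOR R=WOWR D=ROYY L=RYOY
Query 1: F[2] = G
Query 2: F[0] = G
Query 3: D[3] = Y
Query 4: R[1] = O
Query 5: B[2] = B
Query 6: R[0] = W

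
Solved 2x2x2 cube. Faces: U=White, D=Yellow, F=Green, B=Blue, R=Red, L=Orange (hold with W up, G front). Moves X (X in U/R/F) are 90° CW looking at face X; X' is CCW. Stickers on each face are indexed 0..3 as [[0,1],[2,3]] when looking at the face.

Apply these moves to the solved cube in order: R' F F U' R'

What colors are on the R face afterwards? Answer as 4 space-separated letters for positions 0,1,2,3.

Answer: G R W O

Derivation:
After move 1 (R'): R=RRRR U=WBWB F=GWGW D=YGYG B=YBYB
After move 2 (F): F=GGWW U=WBOO R=WRBR D=RRYG L=OYOG
After move 3 (F): F=WGWG U=WBGY R=OROR D=BWYG L=OROR
After move 4 (U'): U=BYWG F=ORWG R=WGOR B=ORYB L=YBOR
After move 5 (R'): R=GRWO U=BYWO F=OYWG D=BRYG B=GRWB
Query: R face = GRWO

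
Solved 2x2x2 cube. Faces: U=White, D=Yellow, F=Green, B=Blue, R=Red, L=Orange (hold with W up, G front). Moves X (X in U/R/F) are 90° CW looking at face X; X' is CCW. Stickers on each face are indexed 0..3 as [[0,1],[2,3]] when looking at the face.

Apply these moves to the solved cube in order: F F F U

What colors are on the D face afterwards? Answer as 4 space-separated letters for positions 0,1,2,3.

Answer: O O Y Y

Derivation:
After move 1 (F): F=GGGG U=WWOO R=WRWR D=RRYY L=OYOY
After move 2 (F): F=GGGG U=WWYY R=OROR D=WWYY L=OROR
After move 3 (F): F=GGGG U=WWRR R=YRYR D=OOYY L=OWOW
After move 4 (U): U=RWRW F=YRGG R=BBYR B=OWBB L=GGOW
Query: D face = OOYY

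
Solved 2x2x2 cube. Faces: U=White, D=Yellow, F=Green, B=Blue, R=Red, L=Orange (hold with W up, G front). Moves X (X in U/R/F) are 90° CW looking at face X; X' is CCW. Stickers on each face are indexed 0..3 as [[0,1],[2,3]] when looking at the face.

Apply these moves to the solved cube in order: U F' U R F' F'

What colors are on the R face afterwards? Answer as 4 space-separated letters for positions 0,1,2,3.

After move 1 (U): U=WWWW F=RRGG R=BBRR B=OOBB L=GGOO
After move 2 (F'): F=RGRG U=WWBR R=YBYR D=GOYY L=GWOW
After move 3 (U): U=BWRW F=YBRG R=OOYR B=GWBB L=RGOW
After move 4 (R): R=YORO U=BBRG F=YORY D=GBYG B=WWWB
After move 5 (F'): F=OYYR U=BBYR R=BOGO D=GWYG L=RGOR
After move 6 (F'): F=YROY U=BBBG R=WOGO D=GRYG L=RROY
Query: R face = WOGO

Answer: W O G O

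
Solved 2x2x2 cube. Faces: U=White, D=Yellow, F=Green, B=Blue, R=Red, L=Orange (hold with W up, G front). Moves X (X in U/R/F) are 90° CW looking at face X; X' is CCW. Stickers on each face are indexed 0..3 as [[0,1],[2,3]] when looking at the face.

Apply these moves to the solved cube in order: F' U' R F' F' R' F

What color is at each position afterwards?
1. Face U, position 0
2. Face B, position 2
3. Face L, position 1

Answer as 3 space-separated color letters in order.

After move 1 (F'): F=GGGG U=WWRR R=YRYR D=OOYY L=OWOW
After move 2 (U'): U=WRWR F=OWGG R=GGYR B=YRBB L=BBOW
After move 3 (R): R=YGRG U=WWWG F=OOGY D=OBYY B=RRRB
After move 4 (F'): F=OYOG U=WWYR R=BGOG D=BWYY L=BGOW
After move 5 (F'): F=YGOO U=WWBO R=WGBG D=GWYY L=BROY
After move 6 (R'): R=GGWB U=WRBR F=YWOO D=GGYO B=YRWB
After move 7 (F): F=OYOW U=WRYR R=BGRB D=WGYO L=BGOG
Query 1: U[0] = W
Query 2: B[2] = W
Query 3: L[1] = G

Answer: W W G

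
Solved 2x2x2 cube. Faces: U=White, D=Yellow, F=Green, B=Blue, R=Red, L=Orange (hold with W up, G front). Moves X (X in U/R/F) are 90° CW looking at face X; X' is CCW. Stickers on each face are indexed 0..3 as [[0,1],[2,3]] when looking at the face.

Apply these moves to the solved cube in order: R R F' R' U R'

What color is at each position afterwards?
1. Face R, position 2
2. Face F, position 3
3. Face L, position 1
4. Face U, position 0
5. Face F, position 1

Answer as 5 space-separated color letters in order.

After move 1 (R): R=RRRR U=WGWG F=GYGY D=YBYB B=WBWB
After move 2 (R): R=RRRR U=WYWY F=GBGB D=YWYW B=GBGB
After move 3 (F'): F=BBGG U=WYRR R=WRYR D=OOYW L=OYOW
After move 4 (R'): R=RRWY U=WGRG F=BYGR D=OBYG B=WBOB
After move 5 (U): U=RWGG F=RRGR R=WBWY B=OYOB L=BYOW
After move 6 (R'): R=BYWW U=ROGO F=RWGG D=ORYR B=GYBB
Query 1: R[2] = W
Query 2: F[3] = G
Query 3: L[1] = Y
Query 4: U[0] = R
Query 5: F[1] = W

Answer: W G Y R W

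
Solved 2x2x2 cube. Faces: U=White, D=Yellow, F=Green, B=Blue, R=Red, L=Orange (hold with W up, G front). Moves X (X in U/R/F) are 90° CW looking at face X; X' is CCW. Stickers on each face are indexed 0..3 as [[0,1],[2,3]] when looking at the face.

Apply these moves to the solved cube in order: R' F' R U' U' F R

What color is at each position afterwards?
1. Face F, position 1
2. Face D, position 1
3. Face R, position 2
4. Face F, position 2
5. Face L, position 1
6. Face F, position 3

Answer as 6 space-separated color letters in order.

Answer: O B R G O Y

Derivation:
After move 1 (R'): R=RRRR U=WBWB F=GWGW D=YGYG B=YBYB
After move 2 (F'): F=WWGG U=WBRR R=GRYR D=OOYG L=OBOW
After move 3 (R): R=YGRR U=WWRG F=WOGG D=OYYY B=RBBB
After move 4 (U'): U=WGWR F=OBGG R=WORR B=YGBB L=RBOW
After move 5 (U'): U=GRWW F=RBGG R=OBRR B=WOBB L=YGOW
After move 6 (F): F=GRGB U=GRWG R=WBWR D=ROYY L=YOOY
After move 7 (R): R=WWRB U=GRWB F=GOGY D=RBYW B=GORB
Query 1: F[1] = O
Query 2: D[1] = B
Query 3: R[2] = R
Query 4: F[2] = G
Query 5: L[1] = O
Query 6: F[3] = Y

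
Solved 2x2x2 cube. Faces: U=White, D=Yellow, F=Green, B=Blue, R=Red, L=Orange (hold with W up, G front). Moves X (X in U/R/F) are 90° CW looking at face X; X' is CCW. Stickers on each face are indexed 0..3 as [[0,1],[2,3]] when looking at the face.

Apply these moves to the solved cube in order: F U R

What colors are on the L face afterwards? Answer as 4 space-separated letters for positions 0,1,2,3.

Answer: G G O Y

Derivation:
After move 1 (F): F=GGGG U=WWOO R=WRWR D=RRYY L=OYOY
After move 2 (U): U=OWOW F=WRGG R=BBWR B=OYBB L=GGOY
After move 3 (R): R=WBRB U=OROG F=WRGY D=RBYO B=WYWB
Query: L face = GGOY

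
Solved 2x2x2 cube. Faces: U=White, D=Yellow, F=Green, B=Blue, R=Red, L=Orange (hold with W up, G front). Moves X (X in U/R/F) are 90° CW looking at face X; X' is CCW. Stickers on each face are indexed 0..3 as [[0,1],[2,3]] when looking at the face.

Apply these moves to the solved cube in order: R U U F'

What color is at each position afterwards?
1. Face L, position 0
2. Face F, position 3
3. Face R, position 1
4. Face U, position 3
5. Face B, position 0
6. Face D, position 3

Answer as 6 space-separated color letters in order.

After move 1 (R): R=RRRR U=WGWG F=GYGY D=YBYB B=WBWB
After move 2 (U): U=WWGG F=RRGY R=WBRR B=OOWB L=GYOO
After move 3 (U): U=GWGW F=WBGY R=OORR B=GYWB L=RROO
After move 4 (F'): F=BYWG U=GWOR R=BOYR D=ROYB L=RWOG
Query 1: L[0] = R
Query 2: F[3] = G
Query 3: R[1] = O
Query 4: U[3] = R
Query 5: B[0] = G
Query 6: D[3] = B

Answer: R G O R G B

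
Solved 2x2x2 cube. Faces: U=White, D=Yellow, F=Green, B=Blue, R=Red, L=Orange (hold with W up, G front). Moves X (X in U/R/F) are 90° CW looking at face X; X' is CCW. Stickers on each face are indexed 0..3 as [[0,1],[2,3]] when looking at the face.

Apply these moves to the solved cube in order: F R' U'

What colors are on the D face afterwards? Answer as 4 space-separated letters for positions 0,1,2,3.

Answer: R G Y G

Derivation:
After move 1 (F): F=GGGG U=WWOO R=WRWR D=RRYY L=OYOY
After move 2 (R'): R=RRWW U=WBOB F=GWGO D=RGYG B=YBRB
After move 3 (U'): U=BBWO F=OYGO R=GWWW B=RRRB L=YBOY
Query: D face = RGYG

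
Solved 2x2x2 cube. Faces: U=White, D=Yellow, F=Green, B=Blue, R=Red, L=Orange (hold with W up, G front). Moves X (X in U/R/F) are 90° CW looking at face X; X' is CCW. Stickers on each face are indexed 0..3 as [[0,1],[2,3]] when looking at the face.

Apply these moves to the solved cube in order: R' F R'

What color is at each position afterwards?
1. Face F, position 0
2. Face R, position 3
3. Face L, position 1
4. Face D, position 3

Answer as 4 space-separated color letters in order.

Answer: G B Y W

Derivation:
After move 1 (R'): R=RRRR U=WBWB F=GWGW D=YGYG B=YBYB
After move 2 (F): F=GGWW U=WBOO R=WRBR D=RRYG L=OYOG
After move 3 (R'): R=RRWB U=WYOY F=GBWO D=RGYW B=GBRB
Query 1: F[0] = G
Query 2: R[3] = B
Query 3: L[1] = Y
Query 4: D[3] = W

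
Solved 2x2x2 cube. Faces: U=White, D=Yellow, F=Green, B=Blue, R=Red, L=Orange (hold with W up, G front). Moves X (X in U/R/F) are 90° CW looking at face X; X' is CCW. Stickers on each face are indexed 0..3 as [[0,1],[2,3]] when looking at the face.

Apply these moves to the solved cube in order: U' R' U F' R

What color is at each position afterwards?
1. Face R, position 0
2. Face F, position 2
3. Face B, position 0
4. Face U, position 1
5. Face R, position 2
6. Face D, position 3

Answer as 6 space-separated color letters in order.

After move 1 (U'): U=WWWW F=OOGG R=GGRR B=RRBB L=BBOO
After move 2 (R'): R=GRGR U=WBWR F=OWGW D=YOYG B=YRYB
After move 3 (U): U=WWRB F=GRGW R=YRGR B=BBYB L=OWOO
After move 4 (F'): F=RWGG U=WWYG R=ORYR D=WOYG L=OBOR
After move 5 (R): R=YORR U=WWYG F=ROGG D=WYYB B=GBWB
Query 1: R[0] = Y
Query 2: F[2] = G
Query 3: B[0] = G
Query 4: U[1] = W
Query 5: R[2] = R
Query 6: D[3] = B

Answer: Y G G W R B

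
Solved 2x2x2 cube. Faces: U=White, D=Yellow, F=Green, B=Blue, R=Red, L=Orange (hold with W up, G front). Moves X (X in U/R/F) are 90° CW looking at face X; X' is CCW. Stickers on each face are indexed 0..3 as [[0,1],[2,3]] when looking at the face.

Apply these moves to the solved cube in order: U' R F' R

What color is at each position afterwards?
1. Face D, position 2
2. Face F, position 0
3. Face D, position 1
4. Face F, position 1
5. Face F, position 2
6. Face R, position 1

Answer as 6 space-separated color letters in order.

After move 1 (U'): U=WWWW F=OOGG R=GGRR B=RRBB L=BBOO
After move 2 (R): R=RGRG U=WOWG F=OYGY D=YBYR B=WRWB
After move 3 (F'): F=YYOG U=WORR R=BGYG D=BOYR L=BGOW
After move 4 (R): R=YBGG U=WYRG F=YOOR D=BWYW B=RROB
Query 1: D[2] = Y
Query 2: F[0] = Y
Query 3: D[1] = W
Query 4: F[1] = O
Query 5: F[2] = O
Query 6: R[1] = B

Answer: Y Y W O O B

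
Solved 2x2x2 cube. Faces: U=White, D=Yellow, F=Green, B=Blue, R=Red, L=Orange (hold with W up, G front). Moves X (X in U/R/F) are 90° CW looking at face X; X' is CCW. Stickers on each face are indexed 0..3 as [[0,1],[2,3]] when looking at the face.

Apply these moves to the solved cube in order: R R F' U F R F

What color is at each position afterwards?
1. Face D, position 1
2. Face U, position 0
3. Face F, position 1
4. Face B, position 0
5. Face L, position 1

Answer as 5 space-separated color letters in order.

Answer: Y R G B Y

Derivation:
After move 1 (R): R=RRRR U=WGWG F=GYGY D=YBYB B=WBWB
After move 2 (R): R=RRRR U=WYWY F=GBGB D=YWYW B=GBGB
After move 3 (F'): F=BBGG U=WYRR R=WRYR D=OOYW L=OYOW
After move 4 (U): U=RWRY F=WRGG R=GBYR B=OYGB L=BBOW
After move 5 (F): F=GWGR U=RWWB R=RBYR D=YGYW L=BOOO
After move 6 (R): R=YRRB U=RWWR F=GGGW D=YGYO B=BYWB
After move 7 (F): F=GGWG U=RWOO R=WRRB D=RYYO L=BYOG
Query 1: D[1] = Y
Query 2: U[0] = R
Query 3: F[1] = G
Query 4: B[0] = B
Query 5: L[1] = Y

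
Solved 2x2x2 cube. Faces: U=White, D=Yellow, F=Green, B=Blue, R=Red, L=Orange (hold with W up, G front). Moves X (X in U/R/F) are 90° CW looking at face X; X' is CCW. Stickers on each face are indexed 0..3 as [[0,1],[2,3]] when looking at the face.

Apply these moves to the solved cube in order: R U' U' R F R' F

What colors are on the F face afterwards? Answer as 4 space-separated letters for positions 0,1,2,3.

After move 1 (R): R=RRRR U=WGWG F=GYGY D=YBYB B=WBWB
After move 2 (U'): U=GGWW F=OOGY R=GYRR B=RRWB L=WBOO
After move 3 (U'): U=GWGW F=WBGY R=OORR B=GYWB L=RROO
After move 4 (R): R=RORO U=GBGY F=WBGB D=YWYG B=WYWB
After move 5 (F): F=GWBB U=GBOR R=GOYO D=RRYG L=RYOW
After move 6 (R'): R=OOGY U=GWOW F=GBBR D=RWYB B=GYRB
After move 7 (F): F=BGRB U=GWWY R=OOWY D=GOYB L=RROW
Query: F face = BGRB

Answer: B G R B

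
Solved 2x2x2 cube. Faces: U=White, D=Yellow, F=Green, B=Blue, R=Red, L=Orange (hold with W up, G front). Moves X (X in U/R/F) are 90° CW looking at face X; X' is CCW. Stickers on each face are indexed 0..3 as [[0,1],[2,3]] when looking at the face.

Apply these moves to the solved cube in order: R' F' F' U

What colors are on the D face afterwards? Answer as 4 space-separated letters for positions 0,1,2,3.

After move 1 (R'): R=RRRR U=WBWB F=GWGW D=YGYG B=YBYB
After move 2 (F'): F=WWGG U=WBRR R=GRYR D=OOYG L=OBOW
After move 3 (F'): F=WGWG U=WBGY R=OROR D=BWYG L=OROR
After move 4 (U): U=GWYB F=ORWG R=YBOR B=ORYB L=WGOR
Query: D face = BWYG

Answer: B W Y G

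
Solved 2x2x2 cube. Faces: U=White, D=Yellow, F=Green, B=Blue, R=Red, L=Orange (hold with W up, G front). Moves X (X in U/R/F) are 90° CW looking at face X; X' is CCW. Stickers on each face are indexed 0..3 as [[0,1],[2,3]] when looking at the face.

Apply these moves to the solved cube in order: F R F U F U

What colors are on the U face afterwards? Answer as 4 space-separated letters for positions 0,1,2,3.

Answer: B Y G W

Derivation:
After move 1 (F): F=GGGG U=WWOO R=WRWR D=RRYY L=OYOY
After move 2 (R): R=WWRR U=WGOG F=GRGY D=RBYB B=OBWB
After move 3 (F): F=GGYR U=WGYY R=OWGR D=RWYB L=OROB
After move 4 (U): U=YWYG F=OWYR R=OBGR B=ORWB L=GGOB
After move 5 (F): F=YORW U=YWBG R=YBGR D=GOYB L=GROW
After move 6 (U): U=BYGW F=YBRW R=ORGR B=GRWB L=YOOW
Query: U face = BYGW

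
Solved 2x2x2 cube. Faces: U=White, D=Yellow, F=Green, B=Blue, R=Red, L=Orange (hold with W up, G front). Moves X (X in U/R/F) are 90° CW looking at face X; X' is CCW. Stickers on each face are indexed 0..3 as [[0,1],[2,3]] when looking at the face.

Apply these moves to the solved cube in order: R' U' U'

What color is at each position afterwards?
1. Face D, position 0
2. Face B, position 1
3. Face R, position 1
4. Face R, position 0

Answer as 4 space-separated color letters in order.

Answer: Y W O O

Derivation:
After move 1 (R'): R=RRRR U=WBWB F=GWGW D=YGYG B=YBYB
After move 2 (U'): U=BBWW F=OOGW R=GWRR B=RRYB L=YBOO
After move 3 (U'): U=BWBW F=YBGW R=OORR B=GWYB L=RROO
Query 1: D[0] = Y
Query 2: B[1] = W
Query 3: R[1] = O
Query 4: R[0] = O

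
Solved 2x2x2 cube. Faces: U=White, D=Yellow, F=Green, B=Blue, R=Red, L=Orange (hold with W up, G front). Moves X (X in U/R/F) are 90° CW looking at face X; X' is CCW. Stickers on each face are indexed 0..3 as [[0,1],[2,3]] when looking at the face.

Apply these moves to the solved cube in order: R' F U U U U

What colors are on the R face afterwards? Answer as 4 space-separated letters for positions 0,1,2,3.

After move 1 (R'): R=RRRR U=WBWB F=GWGW D=YGYG B=YBYB
After move 2 (F): F=GGWW U=WBOO R=WRBR D=RRYG L=OYOG
After move 3 (U): U=OWOB F=WRWW R=YBBR B=OYYB L=GGOG
After move 4 (U): U=OOBW F=YBWW R=OYBR B=GGYB L=WROG
After move 5 (U): U=BOWO F=OYWW R=GGBR B=WRYB L=YBOG
After move 6 (U): U=WBOO F=GGWW R=WRBR B=YBYB L=OYOG
Query: R face = WRBR

Answer: W R B R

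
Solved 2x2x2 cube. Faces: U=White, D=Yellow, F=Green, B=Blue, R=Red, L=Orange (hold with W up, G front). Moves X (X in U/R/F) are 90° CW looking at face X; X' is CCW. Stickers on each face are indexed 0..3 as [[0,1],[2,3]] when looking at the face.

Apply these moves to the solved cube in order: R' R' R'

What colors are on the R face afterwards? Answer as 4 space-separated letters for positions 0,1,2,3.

Answer: R R R R

Derivation:
After move 1 (R'): R=RRRR U=WBWB F=GWGW D=YGYG B=YBYB
After move 2 (R'): R=RRRR U=WYWY F=GBGB D=YWYW B=GBGB
After move 3 (R'): R=RRRR U=WGWG F=GYGY D=YBYB B=WBWB
Query: R face = RRRR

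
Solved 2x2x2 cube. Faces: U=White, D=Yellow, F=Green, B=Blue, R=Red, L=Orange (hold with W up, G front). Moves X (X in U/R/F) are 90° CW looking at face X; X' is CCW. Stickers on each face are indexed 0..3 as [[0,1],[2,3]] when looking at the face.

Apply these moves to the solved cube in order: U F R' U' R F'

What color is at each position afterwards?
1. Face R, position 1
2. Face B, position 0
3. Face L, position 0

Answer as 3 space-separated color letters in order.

Answer: G O Y

Derivation:
After move 1 (U): U=WWWW F=RRGG R=BBRR B=OOBB L=GGOO
After move 2 (F): F=GRGR U=WWOG R=WBWR D=RBYY L=GYOY
After move 3 (R'): R=BRWW U=WBOO F=GWGG D=RRYR B=YOBB
After move 4 (U'): U=BOWO F=GYGG R=GWWW B=BRBB L=YOOY
After move 5 (R): R=WGWW U=BYWG F=GRGR D=RBYB B=OROB
After move 6 (F'): F=RRGG U=BYWW R=BGRW D=OYYB L=YGOW
Query 1: R[1] = G
Query 2: B[0] = O
Query 3: L[0] = Y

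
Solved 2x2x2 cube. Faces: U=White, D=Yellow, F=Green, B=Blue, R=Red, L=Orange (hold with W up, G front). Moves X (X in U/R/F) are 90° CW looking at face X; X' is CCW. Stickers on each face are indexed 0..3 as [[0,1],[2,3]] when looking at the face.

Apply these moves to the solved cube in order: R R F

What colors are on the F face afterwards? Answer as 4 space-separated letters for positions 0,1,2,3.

Answer: G G B B

Derivation:
After move 1 (R): R=RRRR U=WGWG F=GYGY D=YBYB B=WBWB
After move 2 (R): R=RRRR U=WYWY F=GBGB D=YWYW B=GBGB
After move 3 (F): F=GGBB U=WYOO R=WRYR D=RRYW L=OYOW
Query: F face = GGBB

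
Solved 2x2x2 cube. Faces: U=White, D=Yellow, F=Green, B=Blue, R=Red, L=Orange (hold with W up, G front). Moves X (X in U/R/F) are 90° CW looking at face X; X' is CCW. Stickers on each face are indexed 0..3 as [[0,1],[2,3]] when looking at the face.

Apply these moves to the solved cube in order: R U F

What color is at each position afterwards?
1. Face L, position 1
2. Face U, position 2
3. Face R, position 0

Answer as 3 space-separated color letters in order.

After move 1 (R): R=RRRR U=WGWG F=GYGY D=YBYB B=WBWB
After move 2 (U): U=WWGG F=RRGY R=WBRR B=OOWB L=GYOO
After move 3 (F): F=GRYR U=WWOY R=GBGR D=RWYB L=GYOB
Query 1: L[1] = Y
Query 2: U[2] = O
Query 3: R[0] = G

Answer: Y O G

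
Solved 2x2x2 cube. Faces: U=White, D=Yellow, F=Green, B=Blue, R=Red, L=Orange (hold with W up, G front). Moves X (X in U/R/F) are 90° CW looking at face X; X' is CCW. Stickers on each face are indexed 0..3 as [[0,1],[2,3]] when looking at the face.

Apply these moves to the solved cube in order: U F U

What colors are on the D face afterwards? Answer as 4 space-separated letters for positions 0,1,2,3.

After move 1 (U): U=WWWW F=RRGG R=BBRR B=OOBB L=GGOO
After move 2 (F): F=GRGR U=WWOG R=WBWR D=RBYY L=GYOY
After move 3 (U): U=OWGW F=WBGR R=OOWR B=GYBB L=GROY
Query: D face = RBYY

Answer: R B Y Y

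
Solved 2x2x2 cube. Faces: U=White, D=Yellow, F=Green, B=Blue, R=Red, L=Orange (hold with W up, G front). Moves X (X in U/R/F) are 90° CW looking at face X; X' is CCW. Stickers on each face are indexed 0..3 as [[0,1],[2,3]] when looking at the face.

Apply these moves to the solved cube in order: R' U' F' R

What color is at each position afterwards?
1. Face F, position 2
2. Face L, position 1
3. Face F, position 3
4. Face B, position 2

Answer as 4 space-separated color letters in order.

Answer: O W G B

Derivation:
After move 1 (R'): R=RRRR U=WBWB F=GWGW D=YGYG B=YBYB
After move 2 (U'): U=BBWW F=OOGW R=GWRR B=RRYB L=YBOO
After move 3 (F'): F=OWOG U=BBGR R=GWYR D=BOYG L=YWOW
After move 4 (R): R=YGRW U=BWGG F=OOOG D=BYYR B=RRBB
Query 1: F[2] = O
Query 2: L[1] = W
Query 3: F[3] = G
Query 4: B[2] = B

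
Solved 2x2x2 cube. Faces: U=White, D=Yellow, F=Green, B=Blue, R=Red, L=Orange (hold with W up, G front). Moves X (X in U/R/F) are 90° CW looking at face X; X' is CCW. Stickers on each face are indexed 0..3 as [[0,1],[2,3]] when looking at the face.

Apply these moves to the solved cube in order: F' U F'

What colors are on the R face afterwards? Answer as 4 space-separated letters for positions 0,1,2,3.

After move 1 (F'): F=GGGG U=WWRR R=YRYR D=OOYY L=OWOW
After move 2 (U): U=RWRW F=YRGG R=BBYR B=OWBB L=GGOW
After move 3 (F'): F=RGYG U=RWBY R=OBOR D=GWYY L=GWOR
Query: R face = OBOR

Answer: O B O R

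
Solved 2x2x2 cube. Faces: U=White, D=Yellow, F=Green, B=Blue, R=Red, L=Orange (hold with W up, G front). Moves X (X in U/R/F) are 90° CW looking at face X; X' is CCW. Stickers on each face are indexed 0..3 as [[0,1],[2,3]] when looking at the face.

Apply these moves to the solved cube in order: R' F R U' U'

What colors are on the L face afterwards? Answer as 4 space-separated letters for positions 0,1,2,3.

Answer: B W O G

Derivation:
After move 1 (R'): R=RRRR U=WBWB F=GWGW D=YGYG B=YBYB
After move 2 (F): F=GGWW U=WBOO R=WRBR D=RRYG L=OYOG
After move 3 (R): R=BWRR U=WGOW F=GRWG D=RYYY B=OBBB
After move 4 (U'): U=GWWO F=OYWG R=GRRR B=BWBB L=OBOG
After move 5 (U'): U=WOGW F=OBWG R=OYRR B=GRBB L=BWOG
Query: L face = BWOG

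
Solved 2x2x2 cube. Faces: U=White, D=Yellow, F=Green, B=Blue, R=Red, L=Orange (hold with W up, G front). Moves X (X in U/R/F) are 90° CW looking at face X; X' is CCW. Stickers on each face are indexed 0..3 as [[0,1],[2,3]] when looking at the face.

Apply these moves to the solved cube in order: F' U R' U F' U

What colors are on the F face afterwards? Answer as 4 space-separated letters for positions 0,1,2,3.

After move 1 (F'): F=GGGG U=WWRR R=YRYR D=OOYY L=OWOW
After move 2 (U): U=RWRW F=YRGG R=BBYR B=OWBB L=GGOW
After move 3 (R'): R=BRBY U=RBRO F=YWGW D=ORYG B=YWOB
After move 4 (U): U=RROB F=BRGW R=YWBY B=GGOB L=YWOW
After move 5 (F'): F=RWBG U=RRYB R=RWOY D=WWYG L=YBOO
After move 6 (U): U=YRBR F=RWBG R=GGOY B=YBOB L=RWOO
Query: F face = RWBG

Answer: R W B G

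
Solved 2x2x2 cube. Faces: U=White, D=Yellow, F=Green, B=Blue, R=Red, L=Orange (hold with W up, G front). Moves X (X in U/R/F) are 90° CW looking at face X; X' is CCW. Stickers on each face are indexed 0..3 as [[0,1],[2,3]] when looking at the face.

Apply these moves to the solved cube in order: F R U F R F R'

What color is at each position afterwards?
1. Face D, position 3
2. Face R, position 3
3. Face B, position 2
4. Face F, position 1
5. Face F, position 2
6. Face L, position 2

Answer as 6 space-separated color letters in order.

Answer: O W G W B O

Derivation:
After move 1 (F): F=GGGG U=WWOO R=WRWR D=RRYY L=OYOY
After move 2 (R): R=WWRR U=WGOG F=GRGY D=RBYB B=OBWB
After move 3 (U): U=OWGG F=WWGY R=OBRR B=OYWB L=GROY
After move 4 (F): F=GWYW U=OWYR R=GBGR D=ROYB L=GROB
After move 5 (R): R=GGRB U=OWYW F=GOYB D=RWYO B=RYWB
After move 6 (F): F=YGBO U=OWBR R=YGWB D=RGYO L=GROW
After move 7 (R'): R=GBYW U=OWBR F=YWBR D=RGYO B=OYGB
Query 1: D[3] = O
Query 2: R[3] = W
Query 3: B[2] = G
Query 4: F[1] = W
Query 5: F[2] = B
Query 6: L[2] = O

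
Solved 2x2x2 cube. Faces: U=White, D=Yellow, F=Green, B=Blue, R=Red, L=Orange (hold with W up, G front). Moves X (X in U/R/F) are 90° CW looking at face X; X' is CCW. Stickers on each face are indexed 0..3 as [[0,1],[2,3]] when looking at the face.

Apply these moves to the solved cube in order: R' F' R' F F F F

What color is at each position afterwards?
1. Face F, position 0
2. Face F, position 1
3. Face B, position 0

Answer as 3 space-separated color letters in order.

Answer: W B G

Derivation:
After move 1 (R'): R=RRRR U=WBWB F=GWGW D=YGYG B=YBYB
After move 2 (F'): F=WWGG U=WBRR R=GRYR D=OOYG L=OBOW
After move 3 (R'): R=RRGY U=WYRY F=WBGR D=OWYG B=GBOB
After move 4 (F): F=GWRB U=WYWB R=RRYY D=GRYG L=OOOW
After move 5 (F): F=RGBW U=WYWO R=WRBY D=YRYG L=OGOR
After move 6 (F): F=BRWG U=WYRG R=WROY D=BWYG L=OYOR
After move 7 (F): F=WBGR U=WYRY R=RRGY D=OWYG L=OBOW
Query 1: F[0] = W
Query 2: F[1] = B
Query 3: B[0] = G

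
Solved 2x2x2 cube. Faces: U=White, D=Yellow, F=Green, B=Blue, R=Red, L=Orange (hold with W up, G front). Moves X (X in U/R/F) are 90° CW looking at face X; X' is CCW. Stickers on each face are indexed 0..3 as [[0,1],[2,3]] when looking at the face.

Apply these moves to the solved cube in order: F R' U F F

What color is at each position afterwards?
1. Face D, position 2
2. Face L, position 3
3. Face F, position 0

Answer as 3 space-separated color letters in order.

After move 1 (F): F=GGGG U=WWOO R=WRWR D=RRYY L=OYOY
After move 2 (R'): R=RRWW U=WBOB F=GWGO D=RGYG B=YBRB
After move 3 (U): U=OWBB F=RRGO R=YBWW B=OYRB L=GWOY
After move 4 (F): F=GROR U=OWYW R=BBBW D=WYYG L=GROG
After move 5 (F): F=OGRR U=OWGR R=YBWW D=BBYG L=GWOY
Query 1: D[2] = Y
Query 2: L[3] = Y
Query 3: F[0] = O

Answer: Y Y O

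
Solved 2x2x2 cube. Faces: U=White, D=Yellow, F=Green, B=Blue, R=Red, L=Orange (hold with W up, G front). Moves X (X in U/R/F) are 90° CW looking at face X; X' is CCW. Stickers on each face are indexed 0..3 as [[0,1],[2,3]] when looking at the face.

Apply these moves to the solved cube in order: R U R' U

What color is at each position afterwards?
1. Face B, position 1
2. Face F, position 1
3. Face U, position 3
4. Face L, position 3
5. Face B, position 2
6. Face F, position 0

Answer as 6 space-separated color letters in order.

After move 1 (R): R=RRRR U=WGWG F=GYGY D=YBYB B=WBWB
After move 2 (U): U=WWGG F=RRGY R=WBRR B=OOWB L=GYOO
After move 3 (R'): R=BRWR U=WWGO F=RWGG D=YRYY B=BOBB
After move 4 (U): U=GWOW F=BRGG R=BOWR B=GYBB L=RWOO
Query 1: B[1] = Y
Query 2: F[1] = R
Query 3: U[3] = W
Query 4: L[3] = O
Query 5: B[2] = B
Query 6: F[0] = B

Answer: Y R W O B B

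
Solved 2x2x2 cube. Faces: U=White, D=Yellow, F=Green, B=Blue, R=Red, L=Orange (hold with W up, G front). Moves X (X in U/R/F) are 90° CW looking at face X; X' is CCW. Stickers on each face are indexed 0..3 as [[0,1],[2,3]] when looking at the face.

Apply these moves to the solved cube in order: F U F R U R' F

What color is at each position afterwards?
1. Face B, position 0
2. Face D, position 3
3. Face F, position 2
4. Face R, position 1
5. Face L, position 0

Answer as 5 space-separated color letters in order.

Answer: O Y W B G

Derivation:
After move 1 (F): F=GGGG U=WWOO R=WRWR D=RRYY L=OYOY
After move 2 (U): U=OWOW F=WRGG R=BBWR B=OYBB L=GGOY
After move 3 (F): F=GWGR U=OWYG R=OBWR D=WBYY L=GROR
After move 4 (R): R=WORB U=OWYR F=GBGY D=WBYO B=GYWB
After move 5 (U): U=YORW F=WOGY R=GYRB B=GRWB L=GBOR
After move 6 (R'): R=YBGR U=YWRG F=WOGW D=WOYY B=ORBB
After move 7 (F): F=GWWO U=YWRB R=RBGR D=GYYY L=GWOO
Query 1: B[0] = O
Query 2: D[3] = Y
Query 3: F[2] = W
Query 4: R[1] = B
Query 5: L[0] = G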